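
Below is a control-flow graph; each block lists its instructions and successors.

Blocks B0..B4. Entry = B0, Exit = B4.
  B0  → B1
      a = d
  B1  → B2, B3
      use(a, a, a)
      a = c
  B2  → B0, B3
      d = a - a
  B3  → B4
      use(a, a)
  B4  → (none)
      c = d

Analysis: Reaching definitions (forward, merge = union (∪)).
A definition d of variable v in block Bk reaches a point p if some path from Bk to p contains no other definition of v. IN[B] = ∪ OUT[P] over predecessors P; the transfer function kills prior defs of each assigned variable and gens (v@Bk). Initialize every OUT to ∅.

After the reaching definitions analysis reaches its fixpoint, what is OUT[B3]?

Answer: {a@B1, d@B2}

Trace:
Converged values:
  B0: | IN={a@B1, d@B2} | OUT={a@B0, d@B2}
  B1: | IN={a@B0, d@B2} | OUT={a@B1, d@B2}
  B2: | IN={a@B1, d@B2} | OUT={a@B1, d@B2}
  B3: | IN={a@B1, d@B2} | OUT={a@B1, d@B2}
  B4: | IN={a@B1, d@B2} | OUT={a@B1, c@B4, d@B2}

Merge at B3: IN[B3] = OUT[B1] ⊔ OUT[B2] = {a@B1, d@B2}
Applying B3's transfer function to that IN value gives OUT[B3] (row B3 above).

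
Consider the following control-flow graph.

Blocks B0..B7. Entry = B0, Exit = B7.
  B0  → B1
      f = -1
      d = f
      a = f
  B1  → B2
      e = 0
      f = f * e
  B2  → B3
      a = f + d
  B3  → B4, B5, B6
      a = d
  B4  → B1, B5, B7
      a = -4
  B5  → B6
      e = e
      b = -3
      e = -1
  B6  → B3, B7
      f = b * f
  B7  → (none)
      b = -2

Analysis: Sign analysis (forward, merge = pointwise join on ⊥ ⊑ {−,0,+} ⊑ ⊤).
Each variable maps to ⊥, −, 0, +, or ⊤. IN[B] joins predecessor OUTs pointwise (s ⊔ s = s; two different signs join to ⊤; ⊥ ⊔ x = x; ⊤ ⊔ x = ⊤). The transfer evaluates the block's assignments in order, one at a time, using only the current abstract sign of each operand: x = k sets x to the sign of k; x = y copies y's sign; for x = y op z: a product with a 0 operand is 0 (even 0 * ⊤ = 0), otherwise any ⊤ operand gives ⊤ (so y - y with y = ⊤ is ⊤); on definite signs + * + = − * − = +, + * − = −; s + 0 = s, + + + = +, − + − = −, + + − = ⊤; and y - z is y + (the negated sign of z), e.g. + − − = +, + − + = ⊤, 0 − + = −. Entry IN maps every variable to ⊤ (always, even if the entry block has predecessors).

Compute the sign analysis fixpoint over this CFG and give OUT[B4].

Per-block solution:
  B0: | IN=(all ⊤) | OUT={a:-, d:-, f:-; rest ⊤}
  B1: | IN={a:-, d:-; rest ⊤} | OUT={a:-, d:-, e:0, f:0; rest ⊤}
  B2: | IN={a:-, d:-, e:0, f:0; rest ⊤} | OUT={a:-, d:-, e:0, f:0; rest ⊤}
  B3: | IN={a:-, d:-, f:0; rest ⊤} | OUT={a:-, d:-, f:0; rest ⊤}
  B4: | IN={a:-, d:-, f:0; rest ⊤} | OUT={a:-, d:-, f:0; rest ⊤}
  B5: | IN={a:-, d:-, f:0; rest ⊤} | OUT={a:-, b:-, d:-, e:-, f:0; rest ⊤}
  B6: | IN={a:-, d:-, f:0; rest ⊤} | OUT={a:-, d:-, f:0; rest ⊤}
  B7: | IN={a:-, d:-, f:0; rest ⊤} | OUT={a:-, b:-, d:-, f:0; rest ⊤}

Merge at B4: IN[B4] = OUT[B3] = {a: -, b: ⊤, c: ⊤, d: -, e: ⊤, f: 0}
Applying B4's transfer function to that IN value gives OUT[B4] (row B4 above).

Answer: {a: -, b: ⊤, c: ⊤, d: -, e: ⊤, f: 0}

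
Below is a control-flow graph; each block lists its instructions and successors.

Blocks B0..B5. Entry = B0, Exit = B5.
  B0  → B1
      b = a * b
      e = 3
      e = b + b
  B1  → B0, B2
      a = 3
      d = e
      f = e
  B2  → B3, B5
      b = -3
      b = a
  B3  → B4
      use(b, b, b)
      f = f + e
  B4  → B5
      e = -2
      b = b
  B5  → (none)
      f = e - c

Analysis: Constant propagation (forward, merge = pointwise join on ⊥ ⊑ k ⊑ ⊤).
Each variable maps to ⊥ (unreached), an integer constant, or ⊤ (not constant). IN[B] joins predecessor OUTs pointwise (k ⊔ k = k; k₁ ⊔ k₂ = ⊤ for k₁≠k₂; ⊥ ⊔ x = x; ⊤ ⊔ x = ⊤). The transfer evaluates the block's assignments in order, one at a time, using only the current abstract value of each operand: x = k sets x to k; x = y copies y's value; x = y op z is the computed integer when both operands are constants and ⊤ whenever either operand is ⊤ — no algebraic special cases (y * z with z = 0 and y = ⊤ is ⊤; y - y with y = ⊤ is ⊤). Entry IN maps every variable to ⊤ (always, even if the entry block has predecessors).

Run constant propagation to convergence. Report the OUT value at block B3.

Answer: {a: 3, b: 3, c: ⊤, d: ⊤, e: ⊤, f: ⊤}

Derivation:
Per-block solution:
  B0: | IN=(all ⊤) | OUT=(all ⊤)
  B1: | IN=(all ⊤) | OUT={a:3; rest ⊤}
  B2: | IN={a:3; rest ⊤} | OUT={a:3, b:3; rest ⊤}
  B3: | IN={a:3, b:3; rest ⊤} | OUT={a:3, b:3; rest ⊤}
  B4: | IN={a:3, b:3; rest ⊤} | OUT={a:3, b:3, e:-2; rest ⊤}
  B5: | IN={a:3, b:3; rest ⊤} | OUT={a:3, b:3; rest ⊤}

Merge at B3: IN[B3] = OUT[B2] = {a: 3, b: 3, c: ⊤, d: ⊤, e: ⊤, f: ⊤}
Applying B3's transfer function to that IN value gives OUT[B3] (row B3 above).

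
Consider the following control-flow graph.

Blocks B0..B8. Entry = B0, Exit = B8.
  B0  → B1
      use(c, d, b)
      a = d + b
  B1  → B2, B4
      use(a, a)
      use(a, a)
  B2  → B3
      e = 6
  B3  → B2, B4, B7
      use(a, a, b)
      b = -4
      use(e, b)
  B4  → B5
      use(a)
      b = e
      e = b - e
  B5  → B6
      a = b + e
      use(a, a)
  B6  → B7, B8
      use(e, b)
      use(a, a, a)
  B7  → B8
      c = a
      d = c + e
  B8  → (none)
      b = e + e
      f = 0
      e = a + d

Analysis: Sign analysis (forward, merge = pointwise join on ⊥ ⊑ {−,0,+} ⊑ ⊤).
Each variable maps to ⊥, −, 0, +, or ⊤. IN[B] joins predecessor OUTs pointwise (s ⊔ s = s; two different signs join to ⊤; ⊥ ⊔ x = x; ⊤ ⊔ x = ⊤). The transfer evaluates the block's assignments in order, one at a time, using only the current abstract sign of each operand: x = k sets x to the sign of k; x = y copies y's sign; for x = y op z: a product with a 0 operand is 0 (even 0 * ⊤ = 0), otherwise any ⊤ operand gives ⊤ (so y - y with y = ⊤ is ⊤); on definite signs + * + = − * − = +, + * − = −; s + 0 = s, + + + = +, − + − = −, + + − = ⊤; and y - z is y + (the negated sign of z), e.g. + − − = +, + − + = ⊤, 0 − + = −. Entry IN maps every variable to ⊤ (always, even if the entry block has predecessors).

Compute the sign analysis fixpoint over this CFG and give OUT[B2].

Answer: {a: ⊤, b: ⊤, c: ⊤, d: ⊤, e: +, f: ⊤}

Derivation:
Converged values:
  B0:  IN=(all ⊤)  OUT=(all ⊤)
  B1:  IN=(all ⊤)  OUT=(all ⊤)
  B2:  IN=(all ⊤)  OUT={e:+; rest ⊤}
  B3:  IN={e:+; rest ⊤}  OUT={b:-, e:+; rest ⊤}
  B4:  IN=(all ⊤)  OUT=(all ⊤)
  B5:  IN=(all ⊤)  OUT=(all ⊤)
  B6:  IN=(all ⊤)  OUT=(all ⊤)
  B7:  IN=(all ⊤)  OUT=(all ⊤)
  B8:  IN=(all ⊤)  OUT={f:0; rest ⊤}

Merge at B2: IN[B2] = OUT[B1] ⊔ OUT[B3] = {a: ⊤, b: ⊤, c: ⊤, d: ⊤, e: ⊤, f: ⊤}
Applying B2's transfer function to that IN value gives OUT[B2] (row B2 above).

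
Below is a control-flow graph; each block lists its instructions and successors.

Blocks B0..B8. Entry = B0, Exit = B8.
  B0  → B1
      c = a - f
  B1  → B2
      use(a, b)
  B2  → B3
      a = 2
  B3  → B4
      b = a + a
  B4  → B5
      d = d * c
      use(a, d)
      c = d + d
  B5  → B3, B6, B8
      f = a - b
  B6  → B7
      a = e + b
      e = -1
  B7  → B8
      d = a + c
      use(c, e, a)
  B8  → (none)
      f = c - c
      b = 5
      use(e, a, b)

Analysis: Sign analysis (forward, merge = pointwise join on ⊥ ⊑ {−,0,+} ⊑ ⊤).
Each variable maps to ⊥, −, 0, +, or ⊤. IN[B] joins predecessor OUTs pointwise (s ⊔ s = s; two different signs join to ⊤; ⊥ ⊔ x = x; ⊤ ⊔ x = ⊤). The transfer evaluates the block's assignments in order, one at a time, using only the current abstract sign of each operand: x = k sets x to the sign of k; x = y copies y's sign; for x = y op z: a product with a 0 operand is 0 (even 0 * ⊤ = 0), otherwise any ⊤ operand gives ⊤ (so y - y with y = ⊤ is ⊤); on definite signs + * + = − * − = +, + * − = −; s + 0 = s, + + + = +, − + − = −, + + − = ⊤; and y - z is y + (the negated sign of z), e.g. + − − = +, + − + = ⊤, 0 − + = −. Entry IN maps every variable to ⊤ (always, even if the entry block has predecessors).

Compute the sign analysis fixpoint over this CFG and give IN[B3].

Converged values:
  B0:  IN=(all ⊤)  OUT=(all ⊤)
  B1:  IN=(all ⊤)  OUT=(all ⊤)
  B2:  IN=(all ⊤)  OUT={a:+; rest ⊤}
  B3:  IN={a:+; rest ⊤}  OUT={a:+, b:+; rest ⊤}
  B4:  IN={a:+, b:+; rest ⊤}  OUT={a:+, b:+; rest ⊤}
  B5:  IN={a:+, b:+; rest ⊤}  OUT={a:+, b:+; rest ⊤}
  B6:  IN={a:+, b:+; rest ⊤}  OUT={b:+, e:-; rest ⊤}
  B7:  IN={b:+, e:-; rest ⊤}  OUT={b:+, e:-; rest ⊤}
  B8:  IN={b:+; rest ⊤}  OUT={b:+; rest ⊤}

Merge at B3: IN[B3] = OUT[B2] ⊔ OUT[B5] = {a: +, b: ⊤, c: ⊤, d: ⊤, e: ⊤, f: ⊤}

Answer: {a: +, b: ⊤, c: ⊤, d: ⊤, e: ⊤, f: ⊤}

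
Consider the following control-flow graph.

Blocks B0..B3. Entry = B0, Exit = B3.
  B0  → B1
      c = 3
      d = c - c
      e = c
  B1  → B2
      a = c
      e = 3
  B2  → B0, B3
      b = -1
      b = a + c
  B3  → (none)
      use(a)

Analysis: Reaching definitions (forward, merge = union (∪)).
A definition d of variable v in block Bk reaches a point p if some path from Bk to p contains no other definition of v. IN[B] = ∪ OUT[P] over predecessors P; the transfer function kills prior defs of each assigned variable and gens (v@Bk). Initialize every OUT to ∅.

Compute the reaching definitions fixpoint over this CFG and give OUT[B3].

Answer: {a@B1, b@B2, c@B0, d@B0, e@B1}

Trace:
Fixpoint table:
  B0:  IN={a@B1, b@B2, c@B0, d@B0, e@B1}  OUT={a@B1, b@B2, c@B0, d@B0, e@B0}
  B1:  IN={a@B1, b@B2, c@B0, d@B0, e@B0}  OUT={a@B1, b@B2, c@B0, d@B0, e@B1}
  B2:  IN={a@B1, b@B2, c@B0, d@B0, e@B1}  OUT={a@B1, b@B2, c@B0, d@B0, e@B1}
  B3:  IN={a@B1, b@B2, c@B0, d@B0, e@B1}  OUT={a@B1, b@B2, c@B0, d@B0, e@B1}

Merge at B3: IN[B3] = OUT[B2] = {a@B1, b@B2, c@B0, d@B0, e@B1}
Applying B3's transfer function to that IN value gives OUT[B3] (row B3 above).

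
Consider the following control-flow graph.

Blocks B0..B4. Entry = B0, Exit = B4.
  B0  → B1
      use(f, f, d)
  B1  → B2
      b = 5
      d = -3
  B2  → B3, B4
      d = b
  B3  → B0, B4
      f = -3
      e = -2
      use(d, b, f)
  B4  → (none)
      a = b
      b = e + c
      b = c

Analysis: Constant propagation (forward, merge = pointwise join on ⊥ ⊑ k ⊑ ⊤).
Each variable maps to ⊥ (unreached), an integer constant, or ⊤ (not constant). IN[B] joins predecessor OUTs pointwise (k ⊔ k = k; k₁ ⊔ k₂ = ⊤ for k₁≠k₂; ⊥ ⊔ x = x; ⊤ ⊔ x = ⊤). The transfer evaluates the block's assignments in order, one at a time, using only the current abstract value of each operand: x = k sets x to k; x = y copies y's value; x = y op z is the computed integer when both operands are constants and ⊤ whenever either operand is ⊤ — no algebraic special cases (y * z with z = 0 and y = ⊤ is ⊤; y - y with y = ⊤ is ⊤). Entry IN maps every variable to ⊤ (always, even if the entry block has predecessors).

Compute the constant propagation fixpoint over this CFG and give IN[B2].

Per-block solution:
  B0:  IN=(all ⊤)  OUT=(all ⊤)
  B1:  IN=(all ⊤)  OUT={b:5, d:-3; rest ⊤}
  B2:  IN={b:5, d:-3; rest ⊤}  OUT={b:5, d:5; rest ⊤}
  B3:  IN={b:5, d:5; rest ⊤}  OUT={b:5, d:5, e:-2, f:-3; rest ⊤}
  B4:  IN={b:5, d:5; rest ⊤}  OUT={a:5, d:5; rest ⊤}

Merge at B2: IN[B2] = OUT[B1] = {a: ⊤, b: 5, c: ⊤, d: -3, e: ⊤, f: ⊤}

Answer: {a: ⊤, b: 5, c: ⊤, d: -3, e: ⊤, f: ⊤}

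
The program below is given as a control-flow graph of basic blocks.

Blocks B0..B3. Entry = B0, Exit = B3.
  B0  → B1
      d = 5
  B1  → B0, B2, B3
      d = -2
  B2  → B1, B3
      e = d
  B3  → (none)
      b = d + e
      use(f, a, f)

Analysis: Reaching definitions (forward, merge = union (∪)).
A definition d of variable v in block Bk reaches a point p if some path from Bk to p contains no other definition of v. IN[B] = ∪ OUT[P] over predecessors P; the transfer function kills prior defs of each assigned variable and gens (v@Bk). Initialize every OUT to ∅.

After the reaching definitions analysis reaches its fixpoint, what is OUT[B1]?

Answer: {d@B1, e@B2}

Derivation:
Per-block solution:
  B0:  IN={d@B1, e@B2}  OUT={d@B0, e@B2}
  B1:  IN={d@B0, d@B1, e@B2}  OUT={d@B1, e@B2}
  B2:  IN={d@B1, e@B2}  OUT={d@B1, e@B2}
  B3:  IN={d@B1, e@B2}  OUT={b@B3, d@B1, e@B2}

Merge at B1: IN[B1] = OUT[B0] ⊔ OUT[B2] = {d@B0, d@B1, e@B2}
Applying B1's transfer function to that IN value gives OUT[B1] (row B1 above).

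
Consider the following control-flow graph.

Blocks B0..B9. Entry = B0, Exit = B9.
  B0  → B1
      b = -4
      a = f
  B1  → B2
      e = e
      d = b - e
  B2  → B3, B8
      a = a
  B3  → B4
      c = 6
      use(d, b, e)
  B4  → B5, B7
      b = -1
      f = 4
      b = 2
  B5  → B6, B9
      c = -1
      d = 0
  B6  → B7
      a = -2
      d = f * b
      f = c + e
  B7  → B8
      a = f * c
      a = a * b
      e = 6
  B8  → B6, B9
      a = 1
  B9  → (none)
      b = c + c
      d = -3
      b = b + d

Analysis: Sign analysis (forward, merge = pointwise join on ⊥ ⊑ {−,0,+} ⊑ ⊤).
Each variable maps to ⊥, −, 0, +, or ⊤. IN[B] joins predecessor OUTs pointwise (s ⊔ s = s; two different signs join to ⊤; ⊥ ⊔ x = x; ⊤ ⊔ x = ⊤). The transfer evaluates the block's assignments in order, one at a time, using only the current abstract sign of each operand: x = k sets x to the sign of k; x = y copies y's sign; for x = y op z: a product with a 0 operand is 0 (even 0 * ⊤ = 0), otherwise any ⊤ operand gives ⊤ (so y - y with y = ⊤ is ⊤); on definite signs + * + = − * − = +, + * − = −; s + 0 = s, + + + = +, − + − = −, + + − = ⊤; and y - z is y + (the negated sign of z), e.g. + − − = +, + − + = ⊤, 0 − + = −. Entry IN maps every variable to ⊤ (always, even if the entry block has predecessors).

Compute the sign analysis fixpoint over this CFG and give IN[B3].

Fixpoint table:
  B0: | IN=(all ⊤) | OUT={b:-; rest ⊤}
  B1: | IN={b:-; rest ⊤} | OUT={b:-; rest ⊤}
  B2: | IN={b:-; rest ⊤} | OUT={b:-; rest ⊤}
  B3: | IN={b:-; rest ⊤} | OUT={b:-, c:+; rest ⊤}
  B4: | IN={b:-, c:+; rest ⊤} | OUT={b:+, c:+, f:+; rest ⊤}
  B5: | IN={b:+, c:+, f:+; rest ⊤} | OUT={b:+, c:-, d:0, f:+; rest ⊤}
  B6: | IN=(all ⊤) | OUT={a:-; rest ⊤}
  B7: | IN=(all ⊤) | OUT={e:+; rest ⊤}
  B8: | IN=(all ⊤) | OUT={a:+; rest ⊤}
  B9: | IN=(all ⊤) | OUT={d:-; rest ⊤}

Merge at B3: IN[B3] = OUT[B2] = {a: ⊤, b: -, c: ⊤, d: ⊤, e: ⊤, f: ⊤}

Answer: {a: ⊤, b: -, c: ⊤, d: ⊤, e: ⊤, f: ⊤}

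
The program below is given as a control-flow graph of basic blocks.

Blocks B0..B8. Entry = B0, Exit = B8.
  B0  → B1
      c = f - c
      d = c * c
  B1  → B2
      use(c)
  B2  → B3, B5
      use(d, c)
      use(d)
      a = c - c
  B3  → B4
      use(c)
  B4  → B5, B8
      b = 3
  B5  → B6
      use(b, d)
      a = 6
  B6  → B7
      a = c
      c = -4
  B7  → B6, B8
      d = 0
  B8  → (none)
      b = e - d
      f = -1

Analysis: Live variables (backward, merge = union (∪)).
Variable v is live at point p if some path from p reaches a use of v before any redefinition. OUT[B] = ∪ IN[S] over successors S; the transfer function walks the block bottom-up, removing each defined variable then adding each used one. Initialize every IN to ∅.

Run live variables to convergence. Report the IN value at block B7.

Converged values:
  B0: | IN={b, c, e, f} | OUT={b, c, d, e}
  B1: | IN={b, c, d, e} | OUT={b, c, d, e}
  B2: | IN={b, c, d, e} | OUT={b, c, d, e}
  B3: | IN={c, d, e} | OUT={c, d, e}
  B4: | IN={c, d, e} | OUT={b, c, d, e}
  B5: | IN={b, c, d, e} | OUT={c, e}
  B6: | IN={c, e} | OUT={c, e}
  B7: | IN={c, e} | OUT={c, d, e}
  B8: | IN={d, e} | OUT={}

Merge at B7: OUT[B7] = IN[B6] ⊔ IN[B8] = {c, d, e}
Applying B7's transfer function to that OUT value gives IN[B7] (row B7 above).

Answer: {c, e}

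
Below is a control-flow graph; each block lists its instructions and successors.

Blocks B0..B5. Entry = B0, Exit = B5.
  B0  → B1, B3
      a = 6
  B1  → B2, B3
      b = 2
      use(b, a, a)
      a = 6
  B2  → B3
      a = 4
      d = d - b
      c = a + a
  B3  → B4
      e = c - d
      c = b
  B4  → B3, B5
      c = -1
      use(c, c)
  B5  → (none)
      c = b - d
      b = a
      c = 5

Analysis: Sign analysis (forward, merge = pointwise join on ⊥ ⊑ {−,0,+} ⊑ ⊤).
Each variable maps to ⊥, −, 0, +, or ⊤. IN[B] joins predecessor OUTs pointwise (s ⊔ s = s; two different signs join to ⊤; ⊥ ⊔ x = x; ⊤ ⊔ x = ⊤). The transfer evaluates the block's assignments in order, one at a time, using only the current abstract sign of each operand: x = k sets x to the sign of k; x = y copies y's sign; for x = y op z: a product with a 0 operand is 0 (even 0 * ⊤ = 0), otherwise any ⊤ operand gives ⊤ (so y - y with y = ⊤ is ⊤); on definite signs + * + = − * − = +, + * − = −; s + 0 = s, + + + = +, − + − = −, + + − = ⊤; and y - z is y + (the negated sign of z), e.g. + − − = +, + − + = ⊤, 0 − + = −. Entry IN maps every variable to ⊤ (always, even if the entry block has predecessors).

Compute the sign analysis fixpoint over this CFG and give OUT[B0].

Converged values:
  B0: | IN=(all ⊤) | OUT={a:+; rest ⊤}
  B1: | IN={a:+; rest ⊤} | OUT={a:+, b:+; rest ⊤}
  B2: | IN={a:+, b:+; rest ⊤} | OUT={a:+, b:+, c:+; rest ⊤}
  B3: | IN={a:+; rest ⊤} | OUT={a:+; rest ⊤}
  B4: | IN={a:+; rest ⊤} | OUT={a:+, c:-; rest ⊤}
  B5: | IN={a:+, c:-; rest ⊤} | OUT={a:+, b:+, c:+; rest ⊤}

B0 is the boundary node: IN[B0] = {a: ⊤, b: ⊤, c: ⊤, d: ⊤, e: ⊤, f: ⊤}
Applying B0's transfer function to that IN value gives OUT[B0] (row B0 above).

Answer: {a: +, b: ⊤, c: ⊤, d: ⊤, e: ⊤, f: ⊤}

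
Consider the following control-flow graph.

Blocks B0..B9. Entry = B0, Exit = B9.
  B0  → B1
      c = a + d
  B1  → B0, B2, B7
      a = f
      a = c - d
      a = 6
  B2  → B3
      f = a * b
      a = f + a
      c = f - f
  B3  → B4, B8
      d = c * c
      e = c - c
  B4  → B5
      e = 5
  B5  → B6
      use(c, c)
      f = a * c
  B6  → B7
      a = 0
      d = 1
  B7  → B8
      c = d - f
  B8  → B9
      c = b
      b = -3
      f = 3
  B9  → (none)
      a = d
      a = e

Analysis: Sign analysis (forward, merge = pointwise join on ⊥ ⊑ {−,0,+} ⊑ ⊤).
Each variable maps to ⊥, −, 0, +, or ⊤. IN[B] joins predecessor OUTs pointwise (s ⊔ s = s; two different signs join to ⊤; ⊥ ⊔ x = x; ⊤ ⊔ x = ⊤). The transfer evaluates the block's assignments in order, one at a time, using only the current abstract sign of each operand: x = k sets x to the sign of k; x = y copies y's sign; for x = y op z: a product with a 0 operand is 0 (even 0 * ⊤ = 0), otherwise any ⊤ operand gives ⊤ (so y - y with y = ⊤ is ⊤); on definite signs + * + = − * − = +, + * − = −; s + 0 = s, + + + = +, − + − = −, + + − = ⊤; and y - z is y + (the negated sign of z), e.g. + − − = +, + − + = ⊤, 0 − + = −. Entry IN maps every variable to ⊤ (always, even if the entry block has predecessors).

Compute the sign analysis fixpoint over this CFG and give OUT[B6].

Answer: {a: 0, b: ⊤, c: ⊤, d: +, e: +, f: ⊤}

Working:
Fixpoint table:
  B0:   IN=(all ⊤)   OUT=(all ⊤)
  B1:   IN=(all ⊤)   OUT={a:+; rest ⊤}
  B2:   IN={a:+; rest ⊤}   OUT=(all ⊤)
  B3:   IN=(all ⊤)   OUT=(all ⊤)
  B4:   IN=(all ⊤)   OUT={e:+; rest ⊤}
  B5:   IN={e:+; rest ⊤}   OUT={e:+; rest ⊤}
  B6:   IN={e:+; rest ⊤}   OUT={a:0, d:+, e:+; rest ⊤}
  B7:   IN=(all ⊤)   OUT=(all ⊤)
  B8:   IN=(all ⊤)   OUT={b:-, f:+; rest ⊤}
  B9:   IN={b:-, f:+; rest ⊤}   OUT={b:-, f:+; rest ⊤}

Merge at B6: IN[B6] = OUT[B5] = {a: ⊤, b: ⊤, c: ⊤, d: ⊤, e: +, f: ⊤}
Applying B6's transfer function to that IN value gives OUT[B6] (row B6 above).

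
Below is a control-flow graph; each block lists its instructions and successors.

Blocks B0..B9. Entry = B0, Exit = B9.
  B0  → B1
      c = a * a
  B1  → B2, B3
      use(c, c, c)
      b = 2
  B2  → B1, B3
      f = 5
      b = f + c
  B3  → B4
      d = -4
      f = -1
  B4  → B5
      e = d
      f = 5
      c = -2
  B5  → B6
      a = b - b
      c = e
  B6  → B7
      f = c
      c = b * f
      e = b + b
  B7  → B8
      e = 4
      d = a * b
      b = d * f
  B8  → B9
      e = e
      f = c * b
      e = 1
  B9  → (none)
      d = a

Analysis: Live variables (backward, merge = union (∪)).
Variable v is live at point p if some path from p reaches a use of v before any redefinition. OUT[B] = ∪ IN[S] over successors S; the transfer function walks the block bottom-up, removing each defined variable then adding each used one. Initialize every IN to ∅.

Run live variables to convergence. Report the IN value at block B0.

Answer: {a}

Derivation:
Fixpoint table:
  B0:   IN={a}   OUT={c}
  B1:   IN={c}   OUT={b, c}
  B2:   IN={c}   OUT={b, c}
  B3:   IN={b}   OUT={b, d}
  B4:   IN={b, d}   OUT={b, e}
  B5:   IN={b, e}   OUT={a, b, c}
  B6:   IN={a, b, c}   OUT={a, b, c, f}
  B7:   IN={a, b, c, f}   OUT={a, b, c, e}
  B8:   IN={a, b, c, e}   OUT={a}
  B9:   IN={a}   OUT={}

Merge at B0: OUT[B0] = IN[B1] = {c}
Applying B0's transfer function to that OUT value gives IN[B0] (row B0 above).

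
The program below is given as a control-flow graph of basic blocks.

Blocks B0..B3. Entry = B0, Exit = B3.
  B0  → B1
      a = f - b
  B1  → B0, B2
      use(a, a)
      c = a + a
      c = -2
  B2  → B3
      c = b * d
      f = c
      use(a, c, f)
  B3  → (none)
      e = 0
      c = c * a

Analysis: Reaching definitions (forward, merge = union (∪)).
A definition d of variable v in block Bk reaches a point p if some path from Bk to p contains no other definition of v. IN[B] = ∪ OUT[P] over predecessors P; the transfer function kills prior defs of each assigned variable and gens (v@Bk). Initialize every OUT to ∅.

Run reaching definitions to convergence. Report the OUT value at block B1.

Answer: {a@B0, c@B1}

Working:
Fixpoint table:
  B0:   IN={a@B0, c@B1}   OUT={a@B0, c@B1}
  B1:   IN={a@B0, c@B1}   OUT={a@B0, c@B1}
  B2:   IN={a@B0, c@B1}   OUT={a@B0, c@B2, f@B2}
  B3:   IN={a@B0, c@B2, f@B2}   OUT={a@B0, c@B3, e@B3, f@B2}

Merge at B1: IN[B1] = OUT[B0] = {a@B0, c@B1}
Applying B1's transfer function to that IN value gives OUT[B1] (row B1 above).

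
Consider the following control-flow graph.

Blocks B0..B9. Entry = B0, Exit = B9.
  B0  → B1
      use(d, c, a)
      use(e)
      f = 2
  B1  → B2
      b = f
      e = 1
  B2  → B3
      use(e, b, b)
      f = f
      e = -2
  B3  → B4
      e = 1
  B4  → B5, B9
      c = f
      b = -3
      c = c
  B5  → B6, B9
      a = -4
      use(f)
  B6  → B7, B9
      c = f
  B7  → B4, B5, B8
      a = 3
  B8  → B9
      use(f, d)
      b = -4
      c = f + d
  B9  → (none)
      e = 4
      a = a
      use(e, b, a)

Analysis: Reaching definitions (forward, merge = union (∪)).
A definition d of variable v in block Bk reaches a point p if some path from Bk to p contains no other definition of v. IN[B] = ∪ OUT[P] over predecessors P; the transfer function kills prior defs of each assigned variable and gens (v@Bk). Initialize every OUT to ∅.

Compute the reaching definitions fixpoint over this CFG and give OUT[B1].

Fixpoint table:
  B0: | IN={} | OUT={f@B0}
  B1: | IN={f@B0} | OUT={b@B1, e@B1, f@B0}
  B2: | IN={b@B1, e@B1, f@B0} | OUT={b@B1, e@B2, f@B2}
  B3: | IN={b@B1, e@B2, f@B2} | OUT={b@B1, e@B3, f@B2}
  B4: | IN={a@B7, b@B1, b@B4, c@B6, e@B3, f@B2} | OUT={a@B7, b@B4, c@B4, e@B3, f@B2}
  B5: | IN={a@B7, b@B4, c@B4, c@B6, e@B3, f@B2} | OUT={a@B5, b@B4, c@B4, c@B6, e@B3, f@B2}
  B6: | IN={a@B5, b@B4, c@B4, c@B6, e@B3, f@B2} | OUT={a@B5, b@B4, c@B6, e@B3, f@B2}
  B7: | IN={a@B5, b@B4, c@B6, e@B3, f@B2} | OUT={a@B7, b@B4, c@B6, e@B3, f@B2}
  B8: | IN={a@B7, b@B4, c@B6, e@B3, f@B2} | OUT={a@B7, b@B8, c@B8, e@B3, f@B2}
  B9: | IN={a@B5, a@B7, b@B4, b@B8, c@B4, c@B6, c@B8, e@B3, f@B2} | OUT={a@B9, b@B4, b@B8, c@B4, c@B6, c@B8, e@B9, f@B2}

Merge at B1: IN[B1] = OUT[B0] = {f@B0}
Applying B1's transfer function to that IN value gives OUT[B1] (row B1 above).

Answer: {b@B1, e@B1, f@B0}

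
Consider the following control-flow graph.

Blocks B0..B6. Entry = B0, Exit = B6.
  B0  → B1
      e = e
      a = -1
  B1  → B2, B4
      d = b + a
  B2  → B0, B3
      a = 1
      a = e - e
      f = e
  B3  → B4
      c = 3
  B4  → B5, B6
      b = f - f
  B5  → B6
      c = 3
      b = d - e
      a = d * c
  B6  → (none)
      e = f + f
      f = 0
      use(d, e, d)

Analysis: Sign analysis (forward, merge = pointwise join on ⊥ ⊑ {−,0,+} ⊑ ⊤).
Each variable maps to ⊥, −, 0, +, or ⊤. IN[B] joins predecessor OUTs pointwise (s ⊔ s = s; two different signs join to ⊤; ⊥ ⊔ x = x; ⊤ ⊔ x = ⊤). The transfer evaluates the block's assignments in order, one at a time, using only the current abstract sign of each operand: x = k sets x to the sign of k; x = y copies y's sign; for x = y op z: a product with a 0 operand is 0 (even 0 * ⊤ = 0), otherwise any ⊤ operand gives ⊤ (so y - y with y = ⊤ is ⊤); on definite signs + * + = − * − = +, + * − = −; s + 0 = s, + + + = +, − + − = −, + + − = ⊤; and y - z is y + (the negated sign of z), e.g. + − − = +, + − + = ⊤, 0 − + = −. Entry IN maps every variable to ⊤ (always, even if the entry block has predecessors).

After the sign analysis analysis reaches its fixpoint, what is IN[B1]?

Answer: {a: -, b: ⊤, c: ⊤, d: ⊤, e: ⊤, f: ⊤}

Trace:
Fixpoint table:
  B0:   IN=(all ⊤)   OUT={a:-; rest ⊤}
  B1:   IN={a:-; rest ⊤}   OUT={a:-; rest ⊤}
  B2:   IN={a:-; rest ⊤}   OUT=(all ⊤)
  B3:   IN=(all ⊤)   OUT={c:+; rest ⊤}
  B4:   IN=(all ⊤)   OUT=(all ⊤)
  B5:   IN=(all ⊤)   OUT={c:+; rest ⊤}
  B6:   IN=(all ⊤)   OUT={f:0; rest ⊤}

Merge at B1: IN[B1] = OUT[B0] = {a: -, b: ⊤, c: ⊤, d: ⊤, e: ⊤, f: ⊤}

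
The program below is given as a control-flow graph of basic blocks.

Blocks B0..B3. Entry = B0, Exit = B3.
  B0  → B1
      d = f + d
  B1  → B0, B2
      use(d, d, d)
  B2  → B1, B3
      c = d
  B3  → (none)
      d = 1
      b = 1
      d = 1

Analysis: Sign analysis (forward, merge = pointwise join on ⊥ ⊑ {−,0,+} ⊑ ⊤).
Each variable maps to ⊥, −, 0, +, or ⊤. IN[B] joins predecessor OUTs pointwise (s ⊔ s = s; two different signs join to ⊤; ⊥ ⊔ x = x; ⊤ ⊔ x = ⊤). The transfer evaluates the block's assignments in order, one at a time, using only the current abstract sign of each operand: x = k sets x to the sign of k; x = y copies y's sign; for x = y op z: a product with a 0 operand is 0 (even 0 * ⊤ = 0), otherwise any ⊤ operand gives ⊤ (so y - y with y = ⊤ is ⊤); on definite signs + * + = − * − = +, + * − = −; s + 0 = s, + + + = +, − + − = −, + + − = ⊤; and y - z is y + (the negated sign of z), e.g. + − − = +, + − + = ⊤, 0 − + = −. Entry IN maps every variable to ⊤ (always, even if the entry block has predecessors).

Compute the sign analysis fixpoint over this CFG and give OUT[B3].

Answer: {a: ⊤, b: +, c: ⊤, d: +, e: ⊤, f: ⊤}

Trace:
Fixpoint table:
  B0:   IN=(all ⊤)   OUT=(all ⊤)
  B1:   IN=(all ⊤)   OUT=(all ⊤)
  B2:   IN=(all ⊤)   OUT=(all ⊤)
  B3:   IN=(all ⊤)   OUT={b:+, d:+; rest ⊤}

Merge at B3: IN[B3] = OUT[B2] = {a: ⊤, b: ⊤, c: ⊤, d: ⊤, e: ⊤, f: ⊤}
Applying B3's transfer function to that IN value gives OUT[B3] (row B3 above).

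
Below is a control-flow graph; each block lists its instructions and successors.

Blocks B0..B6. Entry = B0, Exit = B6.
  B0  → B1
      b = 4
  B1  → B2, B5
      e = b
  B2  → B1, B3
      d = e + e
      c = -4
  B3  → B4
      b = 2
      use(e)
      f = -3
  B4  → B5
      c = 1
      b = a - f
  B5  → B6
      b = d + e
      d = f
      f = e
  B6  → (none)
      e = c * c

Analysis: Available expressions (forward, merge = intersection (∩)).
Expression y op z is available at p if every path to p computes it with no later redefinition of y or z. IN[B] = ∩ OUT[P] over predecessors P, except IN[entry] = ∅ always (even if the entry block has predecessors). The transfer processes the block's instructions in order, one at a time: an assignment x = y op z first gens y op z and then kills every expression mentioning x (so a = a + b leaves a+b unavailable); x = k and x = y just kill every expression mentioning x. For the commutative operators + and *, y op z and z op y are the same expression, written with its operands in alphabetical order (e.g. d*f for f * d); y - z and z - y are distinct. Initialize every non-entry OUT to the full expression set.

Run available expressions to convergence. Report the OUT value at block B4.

Answer: {a-f, e+e}

Working:
Converged values:
  B0: | IN={} | OUT={}
  B1: | IN={} | OUT={}
  B2: | IN={} | OUT={e+e}
  B3: | IN={e+e} | OUT={e+e}
  B4: | IN={e+e} | OUT={a-f, e+e}
  B5: | IN={} | OUT={}
  B6: | IN={} | OUT={c*c}

Merge at B4: IN[B4] = OUT[B3] = {e+e}
Applying B4's transfer function to that IN value gives OUT[B4] (row B4 above).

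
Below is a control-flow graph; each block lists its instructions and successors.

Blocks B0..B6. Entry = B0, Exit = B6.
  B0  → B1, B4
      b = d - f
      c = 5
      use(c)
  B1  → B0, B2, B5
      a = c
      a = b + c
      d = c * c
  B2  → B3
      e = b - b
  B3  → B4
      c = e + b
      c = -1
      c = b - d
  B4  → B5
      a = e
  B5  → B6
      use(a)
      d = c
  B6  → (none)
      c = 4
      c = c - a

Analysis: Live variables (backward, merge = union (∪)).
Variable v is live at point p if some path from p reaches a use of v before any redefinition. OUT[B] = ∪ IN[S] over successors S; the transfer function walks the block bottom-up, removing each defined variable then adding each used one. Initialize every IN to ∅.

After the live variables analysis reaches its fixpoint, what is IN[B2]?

Converged values:
  B0: | IN={d, e, f} | OUT={b, c, e, f}
  B1: | IN={b, c, e, f} | OUT={a, b, c, d, e, f}
  B2: | IN={b, d} | OUT={b, d, e}
  B3: | IN={b, d, e} | OUT={c, e}
  B4: | IN={c, e} | OUT={a, c}
  B5: | IN={a, c} | OUT={a}
  B6: | IN={a} | OUT={}

Merge at B2: OUT[B2] = IN[B3] = {b, d, e}
Applying B2's transfer function to that OUT value gives IN[B2] (row B2 above).

Answer: {b, d}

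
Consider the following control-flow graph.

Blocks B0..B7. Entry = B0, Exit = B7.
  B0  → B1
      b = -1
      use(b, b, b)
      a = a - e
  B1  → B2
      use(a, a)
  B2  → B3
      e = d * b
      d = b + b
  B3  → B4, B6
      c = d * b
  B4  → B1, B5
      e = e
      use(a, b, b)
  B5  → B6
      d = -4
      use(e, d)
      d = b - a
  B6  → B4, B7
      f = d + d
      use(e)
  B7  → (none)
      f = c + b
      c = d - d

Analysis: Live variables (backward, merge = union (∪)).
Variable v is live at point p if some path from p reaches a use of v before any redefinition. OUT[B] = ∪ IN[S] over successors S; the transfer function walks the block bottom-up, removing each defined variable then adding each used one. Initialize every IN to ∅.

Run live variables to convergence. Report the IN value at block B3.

Answer: {a, b, d, e}

Working:
Fixpoint table:
  B0:  IN={a, d, e}  OUT={a, b, d}
  B1:  IN={a, b, d}  OUT={a, b, d}
  B2:  IN={a, b, d}  OUT={a, b, d, e}
  B3:  IN={a, b, d, e}  OUT={a, b, c, d, e}
  B4:  IN={a, b, c, d, e}  OUT={a, b, c, d, e}
  B5:  IN={a, b, c, e}  OUT={a, b, c, d, e}
  B6:  IN={a, b, c, d, e}  OUT={a, b, c, d, e}
  B7:  IN={b, c, d}  OUT={}

Merge at B3: OUT[B3] = IN[B4] ⊔ IN[B6] = {a, b, c, d, e}
Applying B3's transfer function to that OUT value gives IN[B3] (row B3 above).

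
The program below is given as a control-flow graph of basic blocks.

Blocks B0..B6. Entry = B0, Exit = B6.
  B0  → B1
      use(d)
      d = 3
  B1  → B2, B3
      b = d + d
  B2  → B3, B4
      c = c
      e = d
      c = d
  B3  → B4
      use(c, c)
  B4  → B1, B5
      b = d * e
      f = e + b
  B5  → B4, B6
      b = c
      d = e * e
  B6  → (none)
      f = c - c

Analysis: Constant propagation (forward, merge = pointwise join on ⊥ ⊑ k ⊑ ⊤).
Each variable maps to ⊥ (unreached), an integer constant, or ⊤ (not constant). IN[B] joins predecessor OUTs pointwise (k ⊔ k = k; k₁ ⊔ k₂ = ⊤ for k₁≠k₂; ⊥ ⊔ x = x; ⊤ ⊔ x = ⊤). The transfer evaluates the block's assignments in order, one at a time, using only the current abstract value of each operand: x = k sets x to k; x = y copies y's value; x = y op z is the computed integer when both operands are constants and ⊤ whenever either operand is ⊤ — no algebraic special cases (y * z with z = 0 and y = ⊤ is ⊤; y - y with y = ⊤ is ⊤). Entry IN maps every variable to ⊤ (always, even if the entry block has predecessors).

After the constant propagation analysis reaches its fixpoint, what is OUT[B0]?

Fixpoint table:
  B0: | IN=(all ⊤) | OUT={d:3; rest ⊤}
  B1: | IN=(all ⊤) | OUT=(all ⊤)
  B2: | IN=(all ⊤) | OUT=(all ⊤)
  B3: | IN=(all ⊤) | OUT=(all ⊤)
  B4: | IN=(all ⊤) | OUT=(all ⊤)
  B5: | IN=(all ⊤) | OUT=(all ⊤)
  B6: | IN=(all ⊤) | OUT=(all ⊤)

B0 is the boundary node: IN[B0] = {a: ⊤, b: ⊤, c: ⊤, d: ⊤, e: ⊤, f: ⊤}
Applying B0's transfer function to that IN value gives OUT[B0] (row B0 above).

Answer: {a: ⊤, b: ⊤, c: ⊤, d: 3, e: ⊤, f: ⊤}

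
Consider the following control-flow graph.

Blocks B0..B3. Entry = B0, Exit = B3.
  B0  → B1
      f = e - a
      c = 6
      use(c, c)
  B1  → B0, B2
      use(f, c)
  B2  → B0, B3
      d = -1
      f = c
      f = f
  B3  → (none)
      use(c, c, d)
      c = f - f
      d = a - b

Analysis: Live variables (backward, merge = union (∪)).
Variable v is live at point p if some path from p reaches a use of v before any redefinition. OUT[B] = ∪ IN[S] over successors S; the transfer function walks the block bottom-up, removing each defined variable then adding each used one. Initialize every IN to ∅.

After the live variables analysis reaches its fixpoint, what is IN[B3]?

Answer: {a, b, c, d, f}

Derivation:
Converged values:
  B0:  IN={a, b, e}  OUT={a, b, c, e, f}
  B1:  IN={a, b, c, e, f}  OUT={a, b, c, e}
  B2:  IN={a, b, c, e}  OUT={a, b, c, d, e, f}
  B3:  IN={a, b, c, d, f}  OUT={}

B3 is the boundary node: OUT[B3] = {}
Applying B3's transfer function to that OUT value gives IN[B3] (row B3 above).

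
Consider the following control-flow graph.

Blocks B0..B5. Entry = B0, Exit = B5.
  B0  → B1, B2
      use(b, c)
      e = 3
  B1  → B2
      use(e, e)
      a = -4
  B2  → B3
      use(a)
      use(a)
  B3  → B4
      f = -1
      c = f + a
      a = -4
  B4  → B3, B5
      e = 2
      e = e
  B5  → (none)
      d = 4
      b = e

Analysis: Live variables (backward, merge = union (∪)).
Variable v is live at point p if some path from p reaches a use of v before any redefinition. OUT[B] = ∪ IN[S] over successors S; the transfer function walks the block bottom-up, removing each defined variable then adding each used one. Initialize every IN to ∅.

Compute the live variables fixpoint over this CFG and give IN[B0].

Converged values:
  B0:   IN={a, b, c}   OUT={a, e}
  B1:   IN={e}   OUT={a}
  B2:   IN={a}   OUT={a}
  B3:   IN={a}   OUT={a}
  B4:   IN={a}   OUT={a, e}
  B5:   IN={e}   OUT={}

Merge at B0: OUT[B0] = IN[B1] ⊔ IN[B2] = {a, e}
Applying B0's transfer function to that OUT value gives IN[B0] (row B0 above).

Answer: {a, b, c}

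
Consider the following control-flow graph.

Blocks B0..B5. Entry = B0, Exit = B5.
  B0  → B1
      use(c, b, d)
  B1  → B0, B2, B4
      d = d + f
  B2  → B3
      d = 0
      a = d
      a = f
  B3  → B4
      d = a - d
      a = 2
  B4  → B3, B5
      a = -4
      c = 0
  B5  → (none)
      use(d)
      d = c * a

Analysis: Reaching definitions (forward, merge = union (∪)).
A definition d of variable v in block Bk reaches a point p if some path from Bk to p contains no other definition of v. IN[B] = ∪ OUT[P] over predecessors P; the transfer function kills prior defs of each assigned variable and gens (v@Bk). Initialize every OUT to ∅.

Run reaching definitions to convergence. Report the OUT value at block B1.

Per-block solution:
  B0:   IN={d@B1}   OUT={d@B1}
  B1:   IN={d@B1}   OUT={d@B1}
  B2:   IN={d@B1}   OUT={a@B2, d@B2}
  B3:   IN={a@B2, a@B4, c@B4, d@B1, d@B2, d@B3}   OUT={a@B3, c@B4, d@B3}
  B4:   IN={a@B3, c@B4, d@B1, d@B3}   OUT={a@B4, c@B4, d@B1, d@B3}
  B5:   IN={a@B4, c@B4, d@B1, d@B3}   OUT={a@B4, c@B4, d@B5}

Merge at B1: IN[B1] = OUT[B0] = {d@B1}
Applying B1's transfer function to that IN value gives OUT[B1] (row B1 above).

Answer: {d@B1}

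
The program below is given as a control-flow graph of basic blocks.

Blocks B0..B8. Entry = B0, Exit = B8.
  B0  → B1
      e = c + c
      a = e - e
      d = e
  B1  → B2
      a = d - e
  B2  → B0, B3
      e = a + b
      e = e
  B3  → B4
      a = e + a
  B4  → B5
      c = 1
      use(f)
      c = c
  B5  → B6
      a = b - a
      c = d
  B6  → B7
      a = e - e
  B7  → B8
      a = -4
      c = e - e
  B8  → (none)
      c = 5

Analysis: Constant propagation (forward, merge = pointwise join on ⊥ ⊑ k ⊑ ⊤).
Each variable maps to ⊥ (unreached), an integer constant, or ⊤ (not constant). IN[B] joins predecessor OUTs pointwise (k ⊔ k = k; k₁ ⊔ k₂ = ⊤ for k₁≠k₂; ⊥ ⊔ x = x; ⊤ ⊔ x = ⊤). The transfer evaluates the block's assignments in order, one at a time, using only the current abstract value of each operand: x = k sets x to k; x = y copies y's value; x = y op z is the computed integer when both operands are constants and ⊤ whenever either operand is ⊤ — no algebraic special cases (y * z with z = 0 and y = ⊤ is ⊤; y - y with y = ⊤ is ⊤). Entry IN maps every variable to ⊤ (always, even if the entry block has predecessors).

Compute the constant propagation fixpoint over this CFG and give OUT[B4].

Answer: {a: ⊤, b: ⊤, c: 1, d: ⊤, e: ⊤, f: ⊤}

Trace:
Fixpoint table:
  B0:  IN=(all ⊤)  OUT=(all ⊤)
  B1:  IN=(all ⊤)  OUT=(all ⊤)
  B2:  IN=(all ⊤)  OUT=(all ⊤)
  B3:  IN=(all ⊤)  OUT=(all ⊤)
  B4:  IN=(all ⊤)  OUT={c:1; rest ⊤}
  B5:  IN={c:1; rest ⊤}  OUT=(all ⊤)
  B6:  IN=(all ⊤)  OUT=(all ⊤)
  B7:  IN=(all ⊤)  OUT={a:-4; rest ⊤}
  B8:  IN={a:-4; rest ⊤}  OUT={a:-4, c:5; rest ⊤}

Merge at B4: IN[B4] = OUT[B3] = {a: ⊤, b: ⊤, c: ⊤, d: ⊤, e: ⊤, f: ⊤}
Applying B4's transfer function to that IN value gives OUT[B4] (row B4 above).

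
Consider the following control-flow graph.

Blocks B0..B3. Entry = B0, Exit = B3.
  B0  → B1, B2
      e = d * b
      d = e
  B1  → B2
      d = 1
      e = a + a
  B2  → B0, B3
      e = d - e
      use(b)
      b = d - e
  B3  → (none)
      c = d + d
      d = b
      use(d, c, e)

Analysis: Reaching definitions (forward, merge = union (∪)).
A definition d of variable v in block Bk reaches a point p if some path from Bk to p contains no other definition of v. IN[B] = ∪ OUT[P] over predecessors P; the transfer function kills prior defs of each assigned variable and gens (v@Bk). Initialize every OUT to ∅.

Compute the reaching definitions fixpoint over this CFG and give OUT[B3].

Converged values:
  B0:   IN={b@B2, d@B0, d@B1, e@B2}   OUT={b@B2, d@B0, e@B0}
  B1:   IN={b@B2, d@B0, e@B0}   OUT={b@B2, d@B1, e@B1}
  B2:   IN={b@B2, d@B0, d@B1, e@B0, e@B1}   OUT={b@B2, d@B0, d@B1, e@B2}
  B3:   IN={b@B2, d@B0, d@B1, e@B2}   OUT={b@B2, c@B3, d@B3, e@B2}

Merge at B3: IN[B3] = OUT[B2] = {b@B2, d@B0, d@B1, e@B2}
Applying B3's transfer function to that IN value gives OUT[B3] (row B3 above).

Answer: {b@B2, c@B3, d@B3, e@B2}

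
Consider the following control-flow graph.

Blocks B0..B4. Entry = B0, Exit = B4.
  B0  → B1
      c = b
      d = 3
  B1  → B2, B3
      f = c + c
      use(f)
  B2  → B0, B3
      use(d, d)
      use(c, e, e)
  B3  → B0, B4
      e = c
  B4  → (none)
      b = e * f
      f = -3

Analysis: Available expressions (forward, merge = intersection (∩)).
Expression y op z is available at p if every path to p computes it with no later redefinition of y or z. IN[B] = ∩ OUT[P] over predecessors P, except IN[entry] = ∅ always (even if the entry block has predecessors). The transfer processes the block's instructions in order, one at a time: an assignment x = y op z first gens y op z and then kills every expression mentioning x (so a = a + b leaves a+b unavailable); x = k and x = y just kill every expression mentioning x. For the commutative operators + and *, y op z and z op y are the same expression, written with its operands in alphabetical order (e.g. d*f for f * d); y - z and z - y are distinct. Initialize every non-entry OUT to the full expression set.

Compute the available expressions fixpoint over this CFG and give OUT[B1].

Answer: {c+c}

Working:
Converged values:
  B0:  IN={}  OUT={}
  B1:  IN={}  OUT={c+c}
  B2:  IN={c+c}  OUT={c+c}
  B3:  IN={c+c}  OUT={c+c}
  B4:  IN={c+c}  OUT={c+c}

Merge at B1: IN[B1] = OUT[B0] = {}
Applying B1's transfer function to that IN value gives OUT[B1] (row B1 above).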